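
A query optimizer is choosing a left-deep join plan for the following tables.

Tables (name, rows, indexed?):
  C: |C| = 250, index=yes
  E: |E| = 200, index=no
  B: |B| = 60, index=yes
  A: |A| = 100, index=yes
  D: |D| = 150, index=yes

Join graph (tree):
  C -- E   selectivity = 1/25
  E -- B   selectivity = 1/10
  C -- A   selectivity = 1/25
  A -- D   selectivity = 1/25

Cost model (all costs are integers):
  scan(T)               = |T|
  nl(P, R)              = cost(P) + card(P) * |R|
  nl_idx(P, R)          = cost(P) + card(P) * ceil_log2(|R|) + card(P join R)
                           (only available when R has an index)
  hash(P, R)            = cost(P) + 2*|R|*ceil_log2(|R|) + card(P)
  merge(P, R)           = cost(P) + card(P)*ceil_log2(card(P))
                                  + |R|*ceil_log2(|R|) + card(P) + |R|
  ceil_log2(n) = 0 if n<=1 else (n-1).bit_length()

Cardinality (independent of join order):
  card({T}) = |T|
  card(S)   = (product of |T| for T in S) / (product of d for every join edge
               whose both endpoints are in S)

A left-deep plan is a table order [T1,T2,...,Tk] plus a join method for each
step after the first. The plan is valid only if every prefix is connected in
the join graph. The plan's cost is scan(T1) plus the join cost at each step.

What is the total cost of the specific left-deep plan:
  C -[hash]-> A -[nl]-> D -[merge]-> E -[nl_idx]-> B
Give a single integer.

step 1: scan C: cost=250, card=250
step 2: join A via hash
    card(P join A) = 250*100/(25) = 1000
    cost = 250 + 2*100*7 + 250 = 1900
step 3: join D via nl
    card(P join D) = 1000*150/(25) = 6000
    cost = 1900 + 1000*150 = 151900
step 4: join E via merge
    card(P join E) = 6000*200/(25) = 48000
    cost = 151900 + 6000*13 + 200*8 + 6000 + 200 = 237700
step 5: join B via nl_idx
    card(P join B) = 48000*60/(10) = 288000
    cost = 237700 + 48000*6 + 288000 = 813700

813700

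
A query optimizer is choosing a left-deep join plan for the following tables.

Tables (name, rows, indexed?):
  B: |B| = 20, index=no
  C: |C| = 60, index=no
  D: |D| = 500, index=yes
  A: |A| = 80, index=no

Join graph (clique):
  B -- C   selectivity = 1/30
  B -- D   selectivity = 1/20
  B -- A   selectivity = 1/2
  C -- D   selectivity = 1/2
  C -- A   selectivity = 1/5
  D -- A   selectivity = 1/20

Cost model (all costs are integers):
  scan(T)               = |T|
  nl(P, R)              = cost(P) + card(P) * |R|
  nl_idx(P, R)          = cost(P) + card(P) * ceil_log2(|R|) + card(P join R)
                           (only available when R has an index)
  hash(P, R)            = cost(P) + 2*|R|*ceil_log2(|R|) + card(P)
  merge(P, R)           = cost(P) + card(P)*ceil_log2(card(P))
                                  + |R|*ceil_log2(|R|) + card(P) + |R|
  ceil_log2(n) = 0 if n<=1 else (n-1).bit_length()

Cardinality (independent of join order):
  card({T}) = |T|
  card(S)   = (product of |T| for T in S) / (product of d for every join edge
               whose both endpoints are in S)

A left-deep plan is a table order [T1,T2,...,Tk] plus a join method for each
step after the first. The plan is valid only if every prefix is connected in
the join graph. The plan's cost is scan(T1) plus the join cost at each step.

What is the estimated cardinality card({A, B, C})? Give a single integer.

320

Tables in S: A(80), B(20), C(60)
Edges inside S: B-C(d=30), B-A(d=2), C-A(d=5)
numerator = 80 * 20 * 60 = 96000
denominator = 30 * 2 * 5 = 300
card(S) = 96000 / 300 = 320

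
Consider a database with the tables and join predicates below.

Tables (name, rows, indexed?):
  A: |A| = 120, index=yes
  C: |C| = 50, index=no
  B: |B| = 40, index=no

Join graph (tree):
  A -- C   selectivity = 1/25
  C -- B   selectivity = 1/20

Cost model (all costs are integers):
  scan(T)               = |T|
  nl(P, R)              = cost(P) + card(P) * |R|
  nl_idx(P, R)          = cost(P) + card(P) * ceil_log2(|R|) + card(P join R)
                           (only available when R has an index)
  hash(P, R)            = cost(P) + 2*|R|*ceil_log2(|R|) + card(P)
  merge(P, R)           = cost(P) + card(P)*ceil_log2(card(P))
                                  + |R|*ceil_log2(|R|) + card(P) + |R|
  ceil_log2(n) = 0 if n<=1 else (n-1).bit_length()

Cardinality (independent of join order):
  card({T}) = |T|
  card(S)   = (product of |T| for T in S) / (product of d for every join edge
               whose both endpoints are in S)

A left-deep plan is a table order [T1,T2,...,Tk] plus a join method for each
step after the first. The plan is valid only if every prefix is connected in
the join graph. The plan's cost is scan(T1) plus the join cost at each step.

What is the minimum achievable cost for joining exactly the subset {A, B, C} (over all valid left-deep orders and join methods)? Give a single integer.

Selinger DP over subsets of {A,B,C}:
  {A}: scan cost=120, card=120
  {C}: scan cost=50, card=50
  {B}: scan cost=40, card=40
  {AC}: card=240; try (A,nl_idx)→640, (C,hash)→840, (A,merge)→1360, (C,merge)→1430, (A,hash)→1780, (A,nl)→6050 …(+1); best=640 via (A,nl_idx)
  {BC}: card=100; try (B,hash)→580, (C,merge)→670, (C,hash)→680, (B,merge)→680, (C,nl)→2040, (B,nl)→2050; best=580 via (B,hash)
  {ABC}: card=480; try (B,hash)→1360, (A,nl_idx)→1760, (A,merge)→2340, (A,hash)→2360, (B,merge)→3080, (B,nl)→10240 …(+1); best=1360 via (B,hash)

1360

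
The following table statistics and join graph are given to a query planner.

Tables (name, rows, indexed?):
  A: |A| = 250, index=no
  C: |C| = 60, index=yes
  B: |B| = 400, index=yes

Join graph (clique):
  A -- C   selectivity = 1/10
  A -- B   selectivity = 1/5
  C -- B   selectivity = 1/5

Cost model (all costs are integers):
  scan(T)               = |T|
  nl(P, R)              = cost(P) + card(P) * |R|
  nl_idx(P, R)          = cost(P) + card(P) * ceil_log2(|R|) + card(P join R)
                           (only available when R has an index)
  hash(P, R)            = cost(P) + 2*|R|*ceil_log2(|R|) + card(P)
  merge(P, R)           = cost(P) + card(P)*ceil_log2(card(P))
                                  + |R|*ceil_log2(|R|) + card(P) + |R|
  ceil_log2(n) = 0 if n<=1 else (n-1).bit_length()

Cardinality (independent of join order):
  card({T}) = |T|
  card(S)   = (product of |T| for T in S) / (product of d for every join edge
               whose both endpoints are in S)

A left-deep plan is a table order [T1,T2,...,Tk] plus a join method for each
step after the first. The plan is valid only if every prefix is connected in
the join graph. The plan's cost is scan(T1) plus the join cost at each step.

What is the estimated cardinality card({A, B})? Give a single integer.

Tables in S: A(250), B(400)
Edges inside S: A-B(d=5)
numerator = 250 * 400 = 100000
denominator = 5 = 5
card(S) = 100000 / 5 = 20000

20000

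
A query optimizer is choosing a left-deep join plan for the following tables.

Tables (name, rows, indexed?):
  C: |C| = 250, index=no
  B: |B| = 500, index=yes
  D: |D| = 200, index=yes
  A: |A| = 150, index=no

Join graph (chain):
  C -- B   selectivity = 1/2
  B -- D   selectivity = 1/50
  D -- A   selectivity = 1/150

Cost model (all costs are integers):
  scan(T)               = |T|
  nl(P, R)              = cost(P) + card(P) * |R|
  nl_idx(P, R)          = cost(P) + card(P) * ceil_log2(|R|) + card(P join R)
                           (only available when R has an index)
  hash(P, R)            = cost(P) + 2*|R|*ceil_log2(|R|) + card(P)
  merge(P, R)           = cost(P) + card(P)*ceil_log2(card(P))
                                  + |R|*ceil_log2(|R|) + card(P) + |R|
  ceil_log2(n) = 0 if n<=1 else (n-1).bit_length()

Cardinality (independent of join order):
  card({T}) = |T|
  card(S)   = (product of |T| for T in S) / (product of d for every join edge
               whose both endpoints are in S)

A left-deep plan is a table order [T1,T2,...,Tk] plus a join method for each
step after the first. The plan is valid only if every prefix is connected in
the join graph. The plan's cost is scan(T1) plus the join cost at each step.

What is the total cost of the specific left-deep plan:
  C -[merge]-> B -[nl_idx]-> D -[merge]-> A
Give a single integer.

step 1: scan C: cost=250, card=250
step 2: join B via merge
    card(P join B) = 250*500/(2) = 62500
    cost = 250 + 250*8 + 500*9 + 250 + 500 = 7500
step 3: join D via nl_idx
    card(P join D) = 62500*200/(50) = 250000
    cost = 7500 + 62500*8 + 250000 = 757500
step 4: join A via merge
    card(P join A) = 250000*150/(150) = 250000
    cost = 757500 + 250000*18 + 150*8 + 250000 + 150 = 5508850

5508850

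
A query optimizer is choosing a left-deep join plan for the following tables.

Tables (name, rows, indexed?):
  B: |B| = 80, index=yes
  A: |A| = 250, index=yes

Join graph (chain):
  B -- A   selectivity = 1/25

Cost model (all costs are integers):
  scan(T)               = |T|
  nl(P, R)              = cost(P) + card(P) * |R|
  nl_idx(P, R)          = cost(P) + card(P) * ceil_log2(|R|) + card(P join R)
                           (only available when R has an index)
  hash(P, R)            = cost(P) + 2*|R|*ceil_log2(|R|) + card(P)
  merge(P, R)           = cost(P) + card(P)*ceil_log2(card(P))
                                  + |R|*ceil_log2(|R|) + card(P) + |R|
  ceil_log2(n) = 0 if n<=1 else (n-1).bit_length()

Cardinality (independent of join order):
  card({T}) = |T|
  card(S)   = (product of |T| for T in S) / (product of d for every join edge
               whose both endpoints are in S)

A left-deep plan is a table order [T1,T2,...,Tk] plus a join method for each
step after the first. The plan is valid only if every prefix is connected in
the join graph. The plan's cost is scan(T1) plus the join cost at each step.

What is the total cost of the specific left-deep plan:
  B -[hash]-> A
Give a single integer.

4160

step 1: scan B: cost=80, card=80
step 2: join A via hash
    card(P join A) = 80*250/(25) = 800
    cost = 80 + 2*250*8 + 80 = 4160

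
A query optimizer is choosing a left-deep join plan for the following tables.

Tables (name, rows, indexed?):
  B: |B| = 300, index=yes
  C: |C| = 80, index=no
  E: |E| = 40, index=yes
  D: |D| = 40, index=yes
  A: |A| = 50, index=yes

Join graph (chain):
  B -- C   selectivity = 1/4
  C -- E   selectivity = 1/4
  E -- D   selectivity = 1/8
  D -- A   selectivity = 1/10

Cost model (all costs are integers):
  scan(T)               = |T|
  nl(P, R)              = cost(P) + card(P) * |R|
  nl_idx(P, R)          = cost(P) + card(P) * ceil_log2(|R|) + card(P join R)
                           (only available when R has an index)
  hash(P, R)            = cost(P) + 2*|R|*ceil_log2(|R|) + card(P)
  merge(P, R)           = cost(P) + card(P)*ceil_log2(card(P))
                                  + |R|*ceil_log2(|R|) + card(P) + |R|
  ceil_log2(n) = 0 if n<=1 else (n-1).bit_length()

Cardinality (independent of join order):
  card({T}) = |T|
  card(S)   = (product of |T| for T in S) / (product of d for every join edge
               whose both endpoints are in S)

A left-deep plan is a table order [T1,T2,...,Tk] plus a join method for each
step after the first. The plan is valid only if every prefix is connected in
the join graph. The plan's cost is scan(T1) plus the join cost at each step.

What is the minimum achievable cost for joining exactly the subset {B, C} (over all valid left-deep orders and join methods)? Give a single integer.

1720

Selinger DP over subsets of {B,C}:
  {B}: scan cost=300, card=300
  {C}: scan cost=80, card=80
  {BC}: card=6000; try (C,hash)→1720, (B,merge)→3720, (C,merge)→3940, (B,hash)→5560, (B,nl_idx)→6800, (B,nl)→24080 …(+1); best=1720 via (C,hash)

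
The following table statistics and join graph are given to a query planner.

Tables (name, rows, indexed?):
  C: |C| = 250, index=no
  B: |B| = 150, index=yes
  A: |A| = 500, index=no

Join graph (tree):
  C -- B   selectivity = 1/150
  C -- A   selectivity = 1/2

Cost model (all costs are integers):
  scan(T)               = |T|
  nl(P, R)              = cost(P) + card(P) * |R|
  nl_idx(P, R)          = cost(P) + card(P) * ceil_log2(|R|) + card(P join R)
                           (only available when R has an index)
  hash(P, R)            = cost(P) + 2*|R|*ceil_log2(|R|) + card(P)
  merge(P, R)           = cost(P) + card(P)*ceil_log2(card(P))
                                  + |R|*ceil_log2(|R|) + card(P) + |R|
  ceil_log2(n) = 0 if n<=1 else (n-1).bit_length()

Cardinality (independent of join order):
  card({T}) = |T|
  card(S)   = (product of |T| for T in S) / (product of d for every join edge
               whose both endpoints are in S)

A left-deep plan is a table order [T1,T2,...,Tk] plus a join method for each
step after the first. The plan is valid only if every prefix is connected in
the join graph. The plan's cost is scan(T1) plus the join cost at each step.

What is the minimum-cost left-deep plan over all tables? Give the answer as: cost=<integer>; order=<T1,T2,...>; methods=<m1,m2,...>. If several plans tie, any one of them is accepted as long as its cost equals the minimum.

Selinger DP (subsets sized 1..n):
  {C}: scan cost=250, card=250
  {B}: scan cost=150, card=150
  {A}: scan cost=500, card=500
  {BC}: card=250; try (B,nl_idx)→2500, (B,hash)→2900, (C,merge)→3750, (B,merge)→3850, (C,hash)→4300, (C,nl)→37650 …(+1); best=2500 via (B,nl_idx)
  {AC}: card=62500; try (C,hash)→5000, (A,merge)→7500, (C,merge)→7750, (A,hash)→9500, (A,nl)→125250, (C,nl)→125500; best=5000 via (C,hash)
  {ABC}: card=62500; try (A,merge)→9750, (A,hash)→11750, (B,hash)→69900, (A,nl)→127500, (B,nl_idx)→567500, (B,merge)→1068850 …(+1); best=9750 via (A,merge)

cost=9750; order=C,B,A; methods=nl_idx,merge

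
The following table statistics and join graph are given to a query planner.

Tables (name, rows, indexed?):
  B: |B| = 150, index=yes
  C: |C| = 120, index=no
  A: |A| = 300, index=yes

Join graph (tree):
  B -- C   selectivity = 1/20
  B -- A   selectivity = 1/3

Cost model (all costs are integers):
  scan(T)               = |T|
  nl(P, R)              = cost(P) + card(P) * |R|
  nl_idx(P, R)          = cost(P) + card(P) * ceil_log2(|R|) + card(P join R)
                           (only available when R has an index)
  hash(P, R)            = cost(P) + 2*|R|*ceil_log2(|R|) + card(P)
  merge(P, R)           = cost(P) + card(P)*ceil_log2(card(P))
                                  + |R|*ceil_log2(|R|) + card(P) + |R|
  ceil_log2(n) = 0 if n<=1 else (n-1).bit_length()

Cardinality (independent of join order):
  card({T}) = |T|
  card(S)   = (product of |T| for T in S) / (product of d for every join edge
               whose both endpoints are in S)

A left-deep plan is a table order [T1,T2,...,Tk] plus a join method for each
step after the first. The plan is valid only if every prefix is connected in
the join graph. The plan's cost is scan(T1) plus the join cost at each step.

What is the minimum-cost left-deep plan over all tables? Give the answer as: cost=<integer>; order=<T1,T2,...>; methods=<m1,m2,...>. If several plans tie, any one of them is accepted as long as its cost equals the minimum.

Selinger DP (subsets sized 1..n):
  {B}: scan cost=150, card=150
  {C}: scan cost=120, card=120
  {A}: scan cost=300, card=300
  {BC}: card=900; try (C,hash)→1980, (B,nl_idx)→1980, (B,merge)→2430, (C,merge)→2460, (B,hash)→2640, (B,nl)→18120 …(+1); best=1980 via (C,hash)
  {AB}: card=15000; try (B,hash)→3000, (A,merge)→4500, (B,merge)→4650, (A,hash)→5700, (A,nl_idx)→16500, (B,nl_idx)→17700 …(+2); best=3000 via (B,hash)
  {ABC}: card=90000; try (A,hash)→8280, (A,merge)→14880, (C,hash)→19680, (A,nl_idx)→100080, (C,merge)→228960, (A,nl)→271980 …(+1); best=8280 via (A,hash)

cost=8280; order=B,C,A; methods=hash,hash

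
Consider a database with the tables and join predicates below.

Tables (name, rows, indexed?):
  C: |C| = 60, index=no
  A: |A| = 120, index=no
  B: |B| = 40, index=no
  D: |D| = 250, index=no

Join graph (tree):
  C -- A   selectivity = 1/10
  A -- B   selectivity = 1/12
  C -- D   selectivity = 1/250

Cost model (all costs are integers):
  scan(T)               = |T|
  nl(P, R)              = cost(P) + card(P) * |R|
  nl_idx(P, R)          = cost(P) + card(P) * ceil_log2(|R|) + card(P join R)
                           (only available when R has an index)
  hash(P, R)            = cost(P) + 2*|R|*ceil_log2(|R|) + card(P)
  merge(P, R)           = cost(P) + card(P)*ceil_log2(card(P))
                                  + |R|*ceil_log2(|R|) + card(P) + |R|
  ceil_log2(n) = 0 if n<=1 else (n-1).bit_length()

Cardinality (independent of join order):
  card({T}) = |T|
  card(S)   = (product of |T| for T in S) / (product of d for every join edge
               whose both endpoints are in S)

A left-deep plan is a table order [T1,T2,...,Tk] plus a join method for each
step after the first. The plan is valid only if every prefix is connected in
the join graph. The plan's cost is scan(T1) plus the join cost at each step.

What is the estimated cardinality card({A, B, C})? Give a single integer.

Tables in S: A(120), B(40), C(60)
Edges inside S: C-A(d=10), A-B(d=12)
numerator = 120 * 40 * 60 = 288000
denominator = 10 * 12 = 120
card(S) = 288000 / 120 = 2400

2400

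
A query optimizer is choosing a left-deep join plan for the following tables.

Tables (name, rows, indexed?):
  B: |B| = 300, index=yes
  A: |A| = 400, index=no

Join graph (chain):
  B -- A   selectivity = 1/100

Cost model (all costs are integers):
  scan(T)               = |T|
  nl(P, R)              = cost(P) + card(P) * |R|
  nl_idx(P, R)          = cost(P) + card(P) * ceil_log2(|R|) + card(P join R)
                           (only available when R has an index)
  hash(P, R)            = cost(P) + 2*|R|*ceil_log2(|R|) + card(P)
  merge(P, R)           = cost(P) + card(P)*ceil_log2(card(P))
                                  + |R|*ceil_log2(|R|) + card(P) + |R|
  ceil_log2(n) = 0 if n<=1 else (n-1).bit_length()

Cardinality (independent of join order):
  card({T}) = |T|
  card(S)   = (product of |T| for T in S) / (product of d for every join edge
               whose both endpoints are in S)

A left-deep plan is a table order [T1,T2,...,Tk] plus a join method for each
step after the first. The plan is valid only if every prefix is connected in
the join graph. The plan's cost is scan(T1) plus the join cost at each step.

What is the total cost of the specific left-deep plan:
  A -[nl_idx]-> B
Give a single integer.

5200

step 1: scan A: cost=400, card=400
step 2: join B via nl_idx
    card(P join B) = 400*300/(100) = 1200
    cost = 400 + 400*9 + 1200 = 5200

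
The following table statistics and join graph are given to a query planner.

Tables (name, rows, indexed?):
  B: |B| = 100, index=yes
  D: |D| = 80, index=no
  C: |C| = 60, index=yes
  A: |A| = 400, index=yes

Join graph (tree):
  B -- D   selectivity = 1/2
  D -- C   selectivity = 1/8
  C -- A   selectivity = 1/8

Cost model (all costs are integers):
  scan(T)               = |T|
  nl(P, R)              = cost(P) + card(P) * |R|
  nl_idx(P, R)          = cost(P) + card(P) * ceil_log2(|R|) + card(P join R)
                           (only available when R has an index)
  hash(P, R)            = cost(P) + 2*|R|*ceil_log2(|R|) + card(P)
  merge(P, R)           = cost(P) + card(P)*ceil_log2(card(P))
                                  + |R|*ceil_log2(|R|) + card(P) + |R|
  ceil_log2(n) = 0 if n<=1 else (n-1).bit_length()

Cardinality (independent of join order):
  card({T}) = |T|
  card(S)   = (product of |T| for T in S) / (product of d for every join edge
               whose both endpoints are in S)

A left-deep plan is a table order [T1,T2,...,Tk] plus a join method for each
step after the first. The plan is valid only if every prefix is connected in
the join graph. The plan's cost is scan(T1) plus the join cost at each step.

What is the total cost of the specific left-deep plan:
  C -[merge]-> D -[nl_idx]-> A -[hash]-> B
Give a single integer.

step 1: scan C: cost=60, card=60
step 2: join D via merge
    card(P join D) = 60*80/(8) = 600
    cost = 60 + 60*6 + 80*7 + 60 + 80 = 1120
step 3: join A via nl_idx
    card(P join A) = 600*400/(8) = 30000
    cost = 1120 + 600*9 + 30000 = 36520
step 4: join B via hash
    card(P join B) = 30000*100/(2) = 1500000
    cost = 36520 + 2*100*7 + 30000 = 67920

67920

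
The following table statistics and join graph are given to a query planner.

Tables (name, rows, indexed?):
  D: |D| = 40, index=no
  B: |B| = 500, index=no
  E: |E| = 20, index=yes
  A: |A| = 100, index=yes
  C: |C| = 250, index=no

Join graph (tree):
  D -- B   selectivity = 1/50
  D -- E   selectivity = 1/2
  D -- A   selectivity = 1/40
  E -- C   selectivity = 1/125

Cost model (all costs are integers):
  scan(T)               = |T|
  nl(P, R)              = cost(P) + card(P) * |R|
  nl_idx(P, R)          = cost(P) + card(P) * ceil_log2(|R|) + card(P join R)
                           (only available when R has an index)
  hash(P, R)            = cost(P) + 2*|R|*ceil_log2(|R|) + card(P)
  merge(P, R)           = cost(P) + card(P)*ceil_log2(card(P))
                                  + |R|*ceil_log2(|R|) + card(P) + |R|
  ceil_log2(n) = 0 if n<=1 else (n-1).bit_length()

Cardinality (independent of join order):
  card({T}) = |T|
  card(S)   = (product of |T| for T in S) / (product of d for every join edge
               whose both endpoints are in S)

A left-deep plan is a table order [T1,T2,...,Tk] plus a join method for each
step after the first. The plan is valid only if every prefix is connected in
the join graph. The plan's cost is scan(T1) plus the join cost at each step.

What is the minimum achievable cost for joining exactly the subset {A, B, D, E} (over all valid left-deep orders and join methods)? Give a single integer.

4480

Selinger DP over subsets of {A,B,D,E}:
  {D}: scan cost=40, card=40
  {B}: scan cost=500, card=500
  {E}: scan cost=20, card=20
  {A}: scan cost=100, card=100
  {BD}: card=400; try (D,hash)→1480, (B,merge)→5320, (D,merge)→5780, (B,hash)→9080, (B,nl)→20040, (D,nl)→20500; best=1480 via (D,hash)
  {DE}: card=400; try (E,hash)→280, (D,merge)→420, (E,merge)→440, (D,hash)→520, (E,nl_idx)→640, (D,nl)→820 …(+1); best=280 via (E,hash)
  {AD}: card=100; try (A,nl_idx)→420, (D,hash)→680, (A,merge)→1120, (D,merge)→1180, (A,hash)→1480, (A,nl)→4040 …(+1); best=420 via (A,nl_idx)
  {BDE}: card=4000; try (E,hash)→2080, (E,merge)→5600, (E,nl_idx)→7480, (B,merge)→9280, (E,nl)→9480, (B,hash)→9680 …(+1); best=2080 via (E,hash)
  {ABD}: card=1000; try (A,hash)→3280, (A,nl_idx)→5280, (B,merge)→6220, (A,merge)→6280, (B,hash)→9520, (A,nl)→41480 …(+1); best=3280 via (A,hash)
  {ADE}: card=1000; try (E,hash)→720, (E,merge)→1340, (E,nl_idx)→1920, (A,hash)→2080, (E,nl)→2420, (A,nl_idx)→4080 …(+2); best=720 via (E,hash)
  {ABDE}: card=10000; try (E,hash)→4480, (A,hash)→7480, (B,hash)→10720, (E,merge)→14400, (B,merge)→16720, (E,nl_idx)→18280 …(+5); best=4480 via (E,hash)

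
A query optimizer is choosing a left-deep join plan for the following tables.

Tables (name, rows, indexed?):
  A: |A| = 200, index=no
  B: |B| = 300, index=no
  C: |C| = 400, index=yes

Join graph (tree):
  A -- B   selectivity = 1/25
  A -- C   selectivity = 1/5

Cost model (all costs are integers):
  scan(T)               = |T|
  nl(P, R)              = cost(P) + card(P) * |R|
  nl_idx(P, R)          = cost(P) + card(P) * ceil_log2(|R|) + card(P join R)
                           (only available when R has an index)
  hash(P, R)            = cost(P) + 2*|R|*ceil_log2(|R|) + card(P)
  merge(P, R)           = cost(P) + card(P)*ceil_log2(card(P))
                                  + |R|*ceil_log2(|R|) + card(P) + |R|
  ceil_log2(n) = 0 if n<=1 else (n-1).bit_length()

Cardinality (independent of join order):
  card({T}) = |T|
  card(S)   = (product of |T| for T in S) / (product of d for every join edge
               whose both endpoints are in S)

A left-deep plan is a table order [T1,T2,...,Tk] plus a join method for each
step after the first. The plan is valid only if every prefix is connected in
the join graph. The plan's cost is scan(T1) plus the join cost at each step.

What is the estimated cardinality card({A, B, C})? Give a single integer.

192000

Tables in S: A(200), B(300), C(400)
Edges inside S: A-B(d=25), A-C(d=5)
numerator = 200 * 300 * 400 = 24000000
denominator = 25 * 5 = 125
card(S) = 24000000 / 125 = 192000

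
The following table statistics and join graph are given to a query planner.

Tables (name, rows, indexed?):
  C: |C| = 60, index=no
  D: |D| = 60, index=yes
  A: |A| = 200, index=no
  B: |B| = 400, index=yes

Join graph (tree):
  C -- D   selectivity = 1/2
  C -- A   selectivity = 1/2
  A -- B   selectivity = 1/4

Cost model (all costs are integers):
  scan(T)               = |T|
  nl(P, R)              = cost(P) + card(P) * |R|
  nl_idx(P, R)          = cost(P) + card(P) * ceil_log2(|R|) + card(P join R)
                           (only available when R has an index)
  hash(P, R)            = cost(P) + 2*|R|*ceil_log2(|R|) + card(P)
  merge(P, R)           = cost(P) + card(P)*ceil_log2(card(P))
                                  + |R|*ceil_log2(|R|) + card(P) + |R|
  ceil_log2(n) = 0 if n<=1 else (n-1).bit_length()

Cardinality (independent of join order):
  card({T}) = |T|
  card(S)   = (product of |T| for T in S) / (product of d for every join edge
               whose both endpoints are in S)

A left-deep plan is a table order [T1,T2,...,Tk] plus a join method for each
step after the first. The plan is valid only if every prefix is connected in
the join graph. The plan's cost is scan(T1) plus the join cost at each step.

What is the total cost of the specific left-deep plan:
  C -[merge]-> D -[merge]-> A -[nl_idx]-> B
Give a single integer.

step 1: scan C: cost=60, card=60
step 2: join D via merge
    card(P join D) = 60*60/(2) = 1800
    cost = 60 + 60*6 + 60*6 + 60 + 60 = 900
step 3: join A via merge
    card(P join A) = 1800*200/(2) = 180000
    cost = 900 + 1800*11 + 200*8 + 1800 + 200 = 24300
step 4: join B via nl_idx
    card(P join B) = 180000*400/(4) = 18000000
    cost = 24300 + 180000*9 + 18000000 = 19644300

19644300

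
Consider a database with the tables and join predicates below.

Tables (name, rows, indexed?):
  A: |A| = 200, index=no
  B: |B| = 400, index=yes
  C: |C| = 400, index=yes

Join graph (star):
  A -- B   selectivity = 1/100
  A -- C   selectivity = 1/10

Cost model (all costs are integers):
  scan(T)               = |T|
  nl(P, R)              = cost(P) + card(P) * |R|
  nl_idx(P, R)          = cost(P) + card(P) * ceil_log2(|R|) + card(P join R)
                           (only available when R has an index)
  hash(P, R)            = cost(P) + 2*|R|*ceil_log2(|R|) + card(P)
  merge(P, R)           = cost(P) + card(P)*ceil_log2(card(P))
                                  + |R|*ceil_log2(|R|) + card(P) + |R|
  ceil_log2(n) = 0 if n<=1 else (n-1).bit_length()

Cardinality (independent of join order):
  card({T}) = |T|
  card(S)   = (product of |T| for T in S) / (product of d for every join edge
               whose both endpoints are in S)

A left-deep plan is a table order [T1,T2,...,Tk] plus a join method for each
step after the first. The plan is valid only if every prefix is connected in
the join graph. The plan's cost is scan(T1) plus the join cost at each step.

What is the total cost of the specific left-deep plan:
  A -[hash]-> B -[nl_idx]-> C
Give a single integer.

46800

step 1: scan A: cost=200, card=200
step 2: join B via hash
    card(P join B) = 200*400/(100) = 800
    cost = 200 + 2*400*9 + 200 = 7600
step 3: join C via nl_idx
    card(P join C) = 800*400/(10) = 32000
    cost = 7600 + 800*9 + 32000 = 46800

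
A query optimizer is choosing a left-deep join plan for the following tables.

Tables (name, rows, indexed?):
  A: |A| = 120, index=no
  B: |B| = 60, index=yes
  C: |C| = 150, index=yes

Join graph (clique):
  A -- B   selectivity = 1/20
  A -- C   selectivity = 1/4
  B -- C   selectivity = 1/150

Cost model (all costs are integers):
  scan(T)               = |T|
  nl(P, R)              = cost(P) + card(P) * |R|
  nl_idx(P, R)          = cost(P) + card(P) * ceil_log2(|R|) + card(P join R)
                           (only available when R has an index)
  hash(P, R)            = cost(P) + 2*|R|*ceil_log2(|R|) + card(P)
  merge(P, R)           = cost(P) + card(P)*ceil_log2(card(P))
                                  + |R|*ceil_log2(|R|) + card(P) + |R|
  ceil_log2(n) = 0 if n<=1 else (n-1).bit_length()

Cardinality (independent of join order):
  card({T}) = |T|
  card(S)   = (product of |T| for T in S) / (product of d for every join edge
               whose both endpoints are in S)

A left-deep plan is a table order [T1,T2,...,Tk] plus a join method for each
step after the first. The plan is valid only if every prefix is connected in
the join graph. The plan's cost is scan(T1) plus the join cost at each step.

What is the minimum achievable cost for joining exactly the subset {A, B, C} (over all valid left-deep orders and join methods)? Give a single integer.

1980

Selinger DP over subsets of {A,B,C}:
  {A}: scan cost=120, card=120
  {B}: scan cost=60, card=60
  {C}: scan cost=150, card=150
  {AB}: card=360; try (B,hash)→960, (B,nl_idx)→1200, (A,merge)→1440, (B,merge)→1500, (A,hash)→1800, (A,nl)→7260 …(+1); best=960 via (B,hash)
  {AC}: card=4500; try (A,hash)→1980, (C,merge)→2430, (A,merge)→2460, (C,hash)→2640, (C,nl_idx)→5580, (C,nl)→18120 …(+1); best=1980 via (A,hash)
  {BC}: card=60; try (C,nl_idx)→600, (B,hash)→1020, (B,nl_idx)→1110, (C,merge)→1830, (B,merge)→1920, (C,hash)→2520 …(+2); best=600 via (C,nl_idx)
  {ABC}: card=90; try (A,merge)→1980, (A,hash)→2340, (C,hash)→3720, (C,nl_idx)→3930, (C,merge)→5910, (B,hash)→7200 …(+5); best=1980 via (A,merge)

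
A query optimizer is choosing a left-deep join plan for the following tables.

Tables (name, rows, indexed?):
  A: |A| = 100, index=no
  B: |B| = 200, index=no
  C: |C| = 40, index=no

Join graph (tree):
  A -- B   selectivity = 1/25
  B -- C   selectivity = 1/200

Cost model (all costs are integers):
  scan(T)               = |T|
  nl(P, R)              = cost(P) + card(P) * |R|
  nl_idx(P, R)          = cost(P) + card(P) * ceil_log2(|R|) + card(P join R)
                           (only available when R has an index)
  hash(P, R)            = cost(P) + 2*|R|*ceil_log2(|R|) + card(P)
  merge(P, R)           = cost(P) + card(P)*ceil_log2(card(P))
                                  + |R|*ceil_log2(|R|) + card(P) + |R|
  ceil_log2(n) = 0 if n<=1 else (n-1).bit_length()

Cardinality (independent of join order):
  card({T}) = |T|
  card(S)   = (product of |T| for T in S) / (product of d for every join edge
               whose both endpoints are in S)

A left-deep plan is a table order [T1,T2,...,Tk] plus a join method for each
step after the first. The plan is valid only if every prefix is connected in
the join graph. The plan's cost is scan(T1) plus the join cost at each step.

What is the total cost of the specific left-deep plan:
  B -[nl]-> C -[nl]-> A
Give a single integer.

step 1: scan B: cost=200, card=200
step 2: join C via nl
    card(P join C) = 200*40/(200) = 40
    cost = 200 + 200*40 = 8200
step 3: join A via nl
    card(P join A) = 40*100/(25) = 160
    cost = 8200 + 40*100 = 12200

12200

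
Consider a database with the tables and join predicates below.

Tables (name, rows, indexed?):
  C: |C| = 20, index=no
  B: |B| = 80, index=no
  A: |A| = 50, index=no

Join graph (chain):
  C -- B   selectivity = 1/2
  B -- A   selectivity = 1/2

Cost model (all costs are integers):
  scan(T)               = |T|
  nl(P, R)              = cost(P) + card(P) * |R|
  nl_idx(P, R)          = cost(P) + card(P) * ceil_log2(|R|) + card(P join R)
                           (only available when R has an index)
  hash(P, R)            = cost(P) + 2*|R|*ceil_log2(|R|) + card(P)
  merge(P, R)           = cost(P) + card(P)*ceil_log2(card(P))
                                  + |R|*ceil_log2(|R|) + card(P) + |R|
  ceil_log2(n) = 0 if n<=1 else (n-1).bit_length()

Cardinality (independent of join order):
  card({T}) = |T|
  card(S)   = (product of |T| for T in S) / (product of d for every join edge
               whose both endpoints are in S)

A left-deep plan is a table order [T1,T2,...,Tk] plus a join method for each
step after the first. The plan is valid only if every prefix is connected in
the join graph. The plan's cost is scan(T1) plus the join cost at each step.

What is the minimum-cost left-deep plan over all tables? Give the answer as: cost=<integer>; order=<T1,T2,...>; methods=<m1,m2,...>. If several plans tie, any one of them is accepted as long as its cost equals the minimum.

Selinger DP (subsets sized 1..n):
  {C}: scan cost=20, card=20
  {B}: scan cost=80, card=80
  {A}: scan cost=50, card=50
  {BC}: card=800; try (C,hash)→360, (B,merge)→780, (C,merge)→840, (B,hash)→1160, (B,nl)→1620, (C,nl)→1680; best=360 via (C,hash)
  {AB}: card=2000; try (A,hash)→760, (B,merge)→1040, (A,merge)→1070, (B,hash)→1220, (B,nl)→4050, (A,nl)→4080; best=760 via (A,hash)
  {ABC}: card=20000; try (A,hash)→1760, (C,hash)→2960, (A,merge)→9510, (C,merge)→24880, (A,nl)→40360, (C,nl)→40760; best=1760 via (A,hash)

cost=1760; order=B,C,A; methods=hash,hash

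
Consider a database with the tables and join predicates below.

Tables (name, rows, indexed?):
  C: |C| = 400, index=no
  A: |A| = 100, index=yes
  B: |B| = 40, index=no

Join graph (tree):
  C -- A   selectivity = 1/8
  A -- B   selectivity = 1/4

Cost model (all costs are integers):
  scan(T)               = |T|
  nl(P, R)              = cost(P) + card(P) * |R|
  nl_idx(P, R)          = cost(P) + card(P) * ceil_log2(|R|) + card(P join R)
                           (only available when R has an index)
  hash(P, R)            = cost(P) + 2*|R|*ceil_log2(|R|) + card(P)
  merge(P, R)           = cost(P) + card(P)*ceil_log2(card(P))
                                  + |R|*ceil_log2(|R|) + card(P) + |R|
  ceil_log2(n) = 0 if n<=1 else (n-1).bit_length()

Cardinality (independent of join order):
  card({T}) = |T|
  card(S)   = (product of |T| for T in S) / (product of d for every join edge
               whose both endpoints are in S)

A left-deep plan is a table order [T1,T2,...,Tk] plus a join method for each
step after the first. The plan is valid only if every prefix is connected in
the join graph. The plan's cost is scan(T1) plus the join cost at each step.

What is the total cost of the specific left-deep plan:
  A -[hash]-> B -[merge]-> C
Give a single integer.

15680

step 1: scan A: cost=100, card=100
step 2: join B via hash
    card(P join B) = 100*40/(4) = 1000
    cost = 100 + 2*40*6 + 100 = 680
step 3: join C via merge
    card(P join C) = 1000*400/(8) = 50000
    cost = 680 + 1000*10 + 400*9 + 1000 + 400 = 15680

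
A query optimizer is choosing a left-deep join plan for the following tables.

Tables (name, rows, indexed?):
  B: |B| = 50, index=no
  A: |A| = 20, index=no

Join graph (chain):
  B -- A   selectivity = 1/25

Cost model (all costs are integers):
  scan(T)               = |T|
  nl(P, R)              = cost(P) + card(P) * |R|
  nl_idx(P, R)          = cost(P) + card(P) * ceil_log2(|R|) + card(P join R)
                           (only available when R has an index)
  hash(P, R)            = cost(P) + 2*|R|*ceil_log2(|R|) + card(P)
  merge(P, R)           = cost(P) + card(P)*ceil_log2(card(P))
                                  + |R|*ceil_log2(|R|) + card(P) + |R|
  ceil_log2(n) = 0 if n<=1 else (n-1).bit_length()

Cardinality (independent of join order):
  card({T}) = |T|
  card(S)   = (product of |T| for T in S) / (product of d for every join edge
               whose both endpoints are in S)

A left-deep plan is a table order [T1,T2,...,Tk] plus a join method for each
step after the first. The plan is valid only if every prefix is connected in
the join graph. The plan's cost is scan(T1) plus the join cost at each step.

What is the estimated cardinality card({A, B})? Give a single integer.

Tables in S: A(20), B(50)
Edges inside S: B-A(d=25)
numerator = 20 * 50 = 1000
denominator = 25 = 25
card(S) = 1000 / 25 = 40

40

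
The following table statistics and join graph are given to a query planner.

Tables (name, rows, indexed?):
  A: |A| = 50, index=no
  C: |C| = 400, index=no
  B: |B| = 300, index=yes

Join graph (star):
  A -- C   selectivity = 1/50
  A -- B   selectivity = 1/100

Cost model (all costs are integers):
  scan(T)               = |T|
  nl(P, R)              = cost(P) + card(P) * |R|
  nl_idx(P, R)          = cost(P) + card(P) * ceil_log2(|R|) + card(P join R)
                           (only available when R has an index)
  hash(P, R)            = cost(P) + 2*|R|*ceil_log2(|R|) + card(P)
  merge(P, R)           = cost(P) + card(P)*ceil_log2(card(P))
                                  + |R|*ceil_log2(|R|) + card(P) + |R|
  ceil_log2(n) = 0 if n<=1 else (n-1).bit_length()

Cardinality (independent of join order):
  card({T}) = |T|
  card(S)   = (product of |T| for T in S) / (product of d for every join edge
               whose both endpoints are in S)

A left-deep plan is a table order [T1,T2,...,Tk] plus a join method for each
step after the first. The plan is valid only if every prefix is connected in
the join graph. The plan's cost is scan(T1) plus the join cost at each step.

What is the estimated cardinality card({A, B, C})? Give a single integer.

Tables in S: A(50), B(300), C(400)
Edges inside S: A-C(d=50), A-B(d=100)
numerator = 50 * 300 * 400 = 6000000
denominator = 50 * 100 = 5000
card(S) = 6000000 / 5000 = 1200

1200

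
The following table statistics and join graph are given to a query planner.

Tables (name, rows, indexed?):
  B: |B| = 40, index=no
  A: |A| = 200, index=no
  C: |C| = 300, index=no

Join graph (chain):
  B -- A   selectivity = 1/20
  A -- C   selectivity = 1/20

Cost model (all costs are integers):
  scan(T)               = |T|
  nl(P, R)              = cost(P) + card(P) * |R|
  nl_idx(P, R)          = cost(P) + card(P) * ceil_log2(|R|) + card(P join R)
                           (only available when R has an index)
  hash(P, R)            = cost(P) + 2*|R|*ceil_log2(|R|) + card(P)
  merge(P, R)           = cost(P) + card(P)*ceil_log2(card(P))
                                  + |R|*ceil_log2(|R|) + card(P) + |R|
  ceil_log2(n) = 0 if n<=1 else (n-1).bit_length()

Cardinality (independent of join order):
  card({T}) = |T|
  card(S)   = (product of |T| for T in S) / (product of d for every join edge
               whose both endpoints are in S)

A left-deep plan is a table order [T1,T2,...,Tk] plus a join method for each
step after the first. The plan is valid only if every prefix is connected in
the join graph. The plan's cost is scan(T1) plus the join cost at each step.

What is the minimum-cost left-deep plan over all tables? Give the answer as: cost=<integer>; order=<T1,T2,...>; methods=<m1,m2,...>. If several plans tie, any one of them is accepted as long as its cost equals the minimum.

Selinger DP (subsets sized 1..n):
  {B}: scan cost=40, card=40
  {A}: scan cost=200, card=200
  {C}: scan cost=300, card=300
  {AB}: card=400; try (B,hash)→880, (A,merge)→2120, (B,merge)→2280, (A,hash)→3280, (A,nl)→8040, (B,nl)→8200; best=880 via (B,hash)
  {AC}: card=3000; try (A,hash)→3800, (C,merge)→5000, (A,merge)→5100, (C,hash)→5800, (C,nl)→60200, (A,nl)→60300; best=3800 via (A,hash)
  {ABC}: card=6000; try (C,hash)→6680, (B,hash)→7280, (C,merge)→7880, (B,merge)→43080, (C,nl)→120880, (B,nl)→123800; best=6680 via (C,hash)

cost=6680; order=A,B,C; methods=hash,hash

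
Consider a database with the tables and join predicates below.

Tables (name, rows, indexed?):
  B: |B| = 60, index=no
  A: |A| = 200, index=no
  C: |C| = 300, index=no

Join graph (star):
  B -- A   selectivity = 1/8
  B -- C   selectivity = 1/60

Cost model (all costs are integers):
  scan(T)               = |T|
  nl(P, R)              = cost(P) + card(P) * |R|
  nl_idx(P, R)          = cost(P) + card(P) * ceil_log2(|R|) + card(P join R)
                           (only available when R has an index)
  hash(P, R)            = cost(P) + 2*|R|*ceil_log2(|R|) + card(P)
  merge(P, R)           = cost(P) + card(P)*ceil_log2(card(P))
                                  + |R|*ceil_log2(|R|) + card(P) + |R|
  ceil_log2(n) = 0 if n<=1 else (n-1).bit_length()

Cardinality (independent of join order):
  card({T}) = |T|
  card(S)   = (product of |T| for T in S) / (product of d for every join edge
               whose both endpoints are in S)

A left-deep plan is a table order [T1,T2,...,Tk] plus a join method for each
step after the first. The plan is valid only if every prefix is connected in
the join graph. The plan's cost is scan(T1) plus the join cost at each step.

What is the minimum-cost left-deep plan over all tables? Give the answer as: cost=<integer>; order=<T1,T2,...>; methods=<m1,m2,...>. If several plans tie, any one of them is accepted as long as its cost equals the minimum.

cost=4820; order=C,B,A; methods=hash,hash

Selinger DP (subsets sized 1..n):
  {B}: scan cost=60, card=60
  {A}: scan cost=200, card=200
  {C}: scan cost=300, card=300
  {AB}: card=1500; try (B,hash)→1120, (A,merge)→2280, (B,merge)→2420, (A,hash)→3320, (A,nl)→12060, (B,nl)→12200; best=1120 via (B,hash)
  {BC}: card=300; try (B,hash)→1320, (C,merge)→3480, (B,merge)→3720, (C,hash)→5520, (C,nl)→18060, (B,nl)→18300; best=1320 via (B,hash)
  {ABC}: card=7500; try (A,hash)→4820, (A,merge)→6120, (C,hash)→8020, (C,merge)→22120, (A,nl)→61320, (C,nl)→451120; best=4820 via (A,hash)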